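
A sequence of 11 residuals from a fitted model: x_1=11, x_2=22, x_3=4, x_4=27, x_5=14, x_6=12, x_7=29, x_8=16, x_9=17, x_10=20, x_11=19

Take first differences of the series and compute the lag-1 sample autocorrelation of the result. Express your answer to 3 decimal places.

-0.716

First differences Δx: 11, -18, 23, -13, -2, 17, -13, 1, 3, -1
Mean of differences = 0.8000
Numerator Σ(Δx_t−Δx̄)(Δx_{t+1}−Δx̄) = -1152.0400
Denominator Σ(Δx_t−Δx̄)² = 1609.6000
r_1(Δx) = -1152.0400 / 1609.6000 = -0.716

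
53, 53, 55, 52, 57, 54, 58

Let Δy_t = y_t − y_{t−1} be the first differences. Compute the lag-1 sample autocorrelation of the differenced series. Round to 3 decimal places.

First differences Δy: 0, 2, -3, 5, -3, 4
Mean of differences = 0.8333
Numerator Σ(Δy_t−Δȳ)(Δy_{t+1}−Δȳ) = -49.5278
Denominator Σ(Δy_t−Δȳ)² = 58.8333
r_1(Δy) = -49.5278 / 58.8333 = -0.842

-0.842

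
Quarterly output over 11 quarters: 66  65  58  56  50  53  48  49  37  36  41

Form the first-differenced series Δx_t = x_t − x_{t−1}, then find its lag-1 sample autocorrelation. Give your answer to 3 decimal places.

-0.382

First differences Δx: -1, -7, -2, -6, 3, -5, 1, -12, -1, 5
Mean of differences = -2.5000
Numerator Σ(Δx_t−Δx̄)(Δx_{t+1}−Δx̄) = -88.7500
Denominator Σ(Δx_t−Δx̄)² = 232.5000
r_1(Δx) = -88.7500 / 232.5000 = -0.382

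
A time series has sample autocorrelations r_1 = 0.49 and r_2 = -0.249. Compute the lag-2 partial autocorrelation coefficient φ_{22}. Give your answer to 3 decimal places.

φ_{22} = (r_2 − r_1²) / (1 − r_1²)
r_1² = (0.49)² = 0.2401
Numerator = -0.249 − 0.2401 = -0.4891; denominator = 1 − 0.2401 = 0.7599
φ_{22} = -0.4891 / 0.7599 = -0.644

-0.644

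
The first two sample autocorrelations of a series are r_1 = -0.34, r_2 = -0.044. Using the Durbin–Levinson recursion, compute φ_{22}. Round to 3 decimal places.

-0.180

φ_{22} = (r_2 − r_1²) / (1 − r_1²)
r_1² = (-0.34)² = 0.1156
Numerator = -0.044 − 0.1156 = -0.1596; denominator = 1 − 0.1156 = 0.8844
φ_{22} = -0.1596 / 0.8844 = -0.180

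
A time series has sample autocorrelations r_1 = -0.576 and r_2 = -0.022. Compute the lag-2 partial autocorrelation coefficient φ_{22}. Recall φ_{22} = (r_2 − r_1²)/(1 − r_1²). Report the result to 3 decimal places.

-0.529

φ_{22} = (r_2 − r_1²) / (1 − r_1²)
r_1² = (-0.576)² = 0.331776
Numerator = -0.022 − 0.3318 = -0.3538; denominator = 1 − 0.3318 = 0.6682
φ_{22} = -0.3538 / 0.6682 = -0.529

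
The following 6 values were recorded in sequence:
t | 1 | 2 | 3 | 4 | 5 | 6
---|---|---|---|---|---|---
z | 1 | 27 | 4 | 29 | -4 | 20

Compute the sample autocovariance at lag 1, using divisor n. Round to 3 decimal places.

-138.060

Mean z̄ = (1 + 27 + 4 + 29 − 4 + 20)/6 = 12.8333
Deviations: -11.8333, 14.1667, -8.8333, 16.1667, -16.8333, 7.1667
Σ_{t=1}^{5}(z_t−z̄)(z_{t+1}−z̄) = -828.3611
γ_1 = -828.3611 / 6 = -138.060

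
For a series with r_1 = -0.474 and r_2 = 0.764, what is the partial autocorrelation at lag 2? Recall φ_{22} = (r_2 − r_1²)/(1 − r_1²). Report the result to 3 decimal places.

0.696

φ_{22} = (r_2 − r_1²) / (1 − r_1²)
r_1² = (-0.474)² = 0.224676
Numerator = 0.764 − 0.2247 = 0.5393; denominator = 1 − 0.2247 = 0.7753
φ_{22} = 0.5393 / 0.7753 = 0.696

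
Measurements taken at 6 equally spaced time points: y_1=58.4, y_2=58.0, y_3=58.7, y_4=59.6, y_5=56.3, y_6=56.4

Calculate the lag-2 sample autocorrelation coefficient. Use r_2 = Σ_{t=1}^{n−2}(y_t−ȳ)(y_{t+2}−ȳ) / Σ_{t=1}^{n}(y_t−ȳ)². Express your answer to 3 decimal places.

-0.379

Mean ȳ = (58.4 + 58.0 + 58.7 + 59.6 + 56.3 + 56.4)/6 = 57.9000
Deviations from mean: 0.5000, 0.1000, 0.8000, 1.7000, -1.6000, -1.5000
Numerator Σ_{t=1}^{4}(y_t−ȳ)(y_{t+2}−ȳ) = -3.2600
Denominator Σ(y_t−ȳ)² = 8.6000
r_2 = -3.2600 / 8.6000 = -0.379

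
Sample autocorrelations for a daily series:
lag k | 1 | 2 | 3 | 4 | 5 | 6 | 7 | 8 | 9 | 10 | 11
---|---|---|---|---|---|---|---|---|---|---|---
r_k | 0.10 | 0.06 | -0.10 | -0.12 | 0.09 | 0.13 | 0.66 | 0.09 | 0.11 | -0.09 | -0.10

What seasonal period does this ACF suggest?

The largest autocorrelation is r_7 = 0.66; the remaining lags stay at or below 0.13.
The dominant spike at lag 7 indicates a seasonal period of 7.

7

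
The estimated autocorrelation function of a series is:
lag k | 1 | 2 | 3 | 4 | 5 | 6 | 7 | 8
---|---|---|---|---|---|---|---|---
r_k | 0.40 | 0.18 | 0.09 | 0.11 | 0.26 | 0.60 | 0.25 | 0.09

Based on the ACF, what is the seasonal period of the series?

The largest autocorrelation is r_6 = 0.60; the remaining lags stay at or below 0.40. The elevated value at lag 1 (0.40), dropping to 0.18 at lag 2, reflects decaying short-term dependence rather than seasonality.
The dominant spike at lag 6 indicates a seasonal period of 6.

6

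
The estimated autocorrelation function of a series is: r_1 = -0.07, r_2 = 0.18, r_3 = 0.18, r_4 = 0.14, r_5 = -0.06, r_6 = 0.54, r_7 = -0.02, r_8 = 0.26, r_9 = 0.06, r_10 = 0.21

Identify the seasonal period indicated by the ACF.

The largest autocorrelation is r_6 = 0.54; the remaining lags stay at or below 0.26.
The dominant spike at lag 6 indicates a seasonal period of 6.

6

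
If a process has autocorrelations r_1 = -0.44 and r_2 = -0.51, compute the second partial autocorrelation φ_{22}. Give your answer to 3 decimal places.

-0.873

φ_{22} = (r_2 − r_1²) / (1 − r_1²)
r_1² = (-0.44)² = 0.1936
Numerator = -0.51 − 0.1936 = -0.7036; denominator = 1 − 0.1936 = 0.8064
φ_{22} = -0.7036 / 0.8064 = -0.873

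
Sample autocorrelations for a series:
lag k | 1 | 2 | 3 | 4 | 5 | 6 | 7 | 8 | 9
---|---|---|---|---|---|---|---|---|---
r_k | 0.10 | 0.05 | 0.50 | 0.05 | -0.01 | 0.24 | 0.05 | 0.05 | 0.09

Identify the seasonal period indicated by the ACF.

The largest autocorrelation is r_3 = 0.50, with a weaker echo at lag 6 (0.24); the remaining lags stay at or below 0.10.
The dominant spike at lag 3 indicates a seasonal period of 3.

3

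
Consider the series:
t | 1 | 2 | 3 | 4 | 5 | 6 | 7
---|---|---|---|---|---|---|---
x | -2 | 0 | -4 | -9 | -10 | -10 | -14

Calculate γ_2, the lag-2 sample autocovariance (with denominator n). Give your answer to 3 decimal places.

Mean x̄ = (-2 + 0 − 4 − 9 − 10 − 10 − 14)/7 = -7.0000
Σ_{t=1}^{5}(x_t−x̄)(x_{t+2}−x̄) = 19.0000
γ_2 = 19.0000 / 7 = 2.714

2.714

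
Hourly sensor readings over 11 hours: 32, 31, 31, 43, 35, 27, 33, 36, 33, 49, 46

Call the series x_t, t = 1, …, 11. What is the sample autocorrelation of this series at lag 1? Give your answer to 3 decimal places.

Mean x̄ = (32 + 31 + 31 + 43 + 35 + 27 + 33 + 36 + 33 + 49 + 46)/11 = 36.0000
Numerator Σ_{t=1}^{10}(x_t−x̄)(x_{t+1}−x̄) = 130.0000
Denominator Σ(x_t−x̄)² = 484.0000
r_1 = 130.0000 / 484.0000 = 0.269

0.269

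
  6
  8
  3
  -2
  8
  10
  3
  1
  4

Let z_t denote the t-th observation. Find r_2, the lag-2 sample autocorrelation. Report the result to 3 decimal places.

-0.772

Mean z̄ = (6 + 8 + 3 − 2 + 8 + 10 + 3 + 1 + 4)/9 = 4.5556
Numerator Σ_{t=1}^{7}(z_t−z̄)(z_{t+2}−z̄) = -89.7284
Denominator Σ(z_t−z̄)² = 116.2222
r_2 = -89.7284 / 116.2222 = -0.772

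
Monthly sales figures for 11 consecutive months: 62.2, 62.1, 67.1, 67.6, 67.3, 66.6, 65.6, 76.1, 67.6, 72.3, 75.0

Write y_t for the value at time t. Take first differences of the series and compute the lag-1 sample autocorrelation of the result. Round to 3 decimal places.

-0.625

First differences Δy: -0.1, 5.0, 0.5, -0.3, -0.7, -1.0, 10.5, -8.5, 4.7, 2.7
Mean of differences = 1.2800
Numerator Σ(Δy_t−Δȳ)(Δy_{t+1}−Δȳ) = -138.9444
Denominator Σ(Δy_t−Δȳ)² = 222.3360
r_1(Δy) = -138.9444 / 222.3360 = -0.625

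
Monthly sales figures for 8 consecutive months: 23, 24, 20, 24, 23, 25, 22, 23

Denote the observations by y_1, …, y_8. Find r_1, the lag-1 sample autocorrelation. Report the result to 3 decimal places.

Mean ȳ = (23 + 24 + 20 + 24 + 23 + 25 + 22 + 23)/8 = 23.0000
Numerator Σ_{t=1}^{7}(y_t−ȳ)(y_{t+1}−ȳ) = -8.0000
Denominator Σ(y_t−ȳ)² = 16.0000
r_1 = -8.0000 / 16.0000 = -0.500

-0.500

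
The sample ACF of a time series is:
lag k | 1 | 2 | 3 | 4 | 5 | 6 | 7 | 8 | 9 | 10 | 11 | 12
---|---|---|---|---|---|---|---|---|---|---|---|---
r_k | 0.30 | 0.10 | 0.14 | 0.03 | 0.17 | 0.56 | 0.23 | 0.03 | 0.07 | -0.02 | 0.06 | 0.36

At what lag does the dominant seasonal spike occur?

6

The largest autocorrelation is r_6 = 0.56, with a weaker echo at lag 12 (0.36); the remaining lags stay at or below 0.30. The elevated value at lag 1 (0.30), dropping to 0.10 at lag 2, reflects decaying short-term dependence rather than seasonality.
The dominant spike at lag 6 indicates a seasonal period of 6.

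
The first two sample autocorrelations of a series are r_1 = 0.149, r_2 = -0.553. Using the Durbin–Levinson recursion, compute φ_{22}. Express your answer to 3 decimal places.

-0.588

φ_{22} = (r_2 − r_1²) / (1 − r_1²)
r_1² = (0.149)² = 0.022201
Numerator = -0.553 − 0.0222 = -0.5752; denominator = 1 − 0.0222 = 0.9778
φ_{22} = -0.5752 / 0.9778 = -0.588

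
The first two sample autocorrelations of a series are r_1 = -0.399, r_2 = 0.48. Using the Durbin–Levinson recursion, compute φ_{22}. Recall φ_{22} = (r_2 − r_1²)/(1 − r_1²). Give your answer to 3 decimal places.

φ_{22} = (r_2 − r_1²) / (1 − r_1²)
r_1² = (-0.399)² = 0.159201
Numerator = 0.48 − 0.1592 = 0.3208; denominator = 1 − 0.1592 = 0.8408
φ_{22} = 0.3208 / 0.8408 = 0.382

0.382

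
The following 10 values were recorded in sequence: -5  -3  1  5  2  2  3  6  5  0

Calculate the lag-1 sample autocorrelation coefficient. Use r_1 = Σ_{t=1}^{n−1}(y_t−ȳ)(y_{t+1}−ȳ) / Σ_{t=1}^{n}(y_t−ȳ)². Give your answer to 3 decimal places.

0.435

Mean ȳ = (-5 − 3 + 1 + 5 + 2 + 2 + 3 + 6 + 5 + 0)/10 = 1.6000
Numerator Σ_{t=1}^{9}(y_t−ȳ)(y_{t+1}−ȳ) = 48.8400
Denominator Σ(y_t−ȳ)² = 112.4000
r_1 = 48.8400 / 112.4000 = 0.435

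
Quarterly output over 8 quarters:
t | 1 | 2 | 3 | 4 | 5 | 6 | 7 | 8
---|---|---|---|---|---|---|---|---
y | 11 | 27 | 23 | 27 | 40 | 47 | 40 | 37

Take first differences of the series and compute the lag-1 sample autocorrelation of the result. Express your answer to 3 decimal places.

-0.058

First differences Δy: 16, -4, 4, 13, 7, -7, -3
Mean of differences = 3.7143
Numerator Σ(Δy_t−Δȳ)(Δy_{t+1}−Δȳ) = -27.0816
Denominator Σ(Δy_t−Δȳ)² = 467.4286
r_1(Δy) = -27.0816 / 467.4286 = -0.058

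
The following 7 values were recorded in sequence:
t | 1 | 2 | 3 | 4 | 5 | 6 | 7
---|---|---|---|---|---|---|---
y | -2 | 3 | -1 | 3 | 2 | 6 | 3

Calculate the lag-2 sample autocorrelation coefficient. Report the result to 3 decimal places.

Mean ȳ = (-2 + 3 − 1 + 3 + 2 + 6 + 3)/7 = 2.0000
Deviations from mean: -4.0000, 1.0000, -3.0000, 1.0000, 0.0000, 4.0000, 1.0000
Σ(y_t−ȳ)(y_{t+2}−ȳ) = (12.0000) + (1.0000) + (0.0000) + (4.0000) + (0.0000) = 17.0000
Denominator Σ(y_t−ȳ)² = 44.0000
r_2 = 17.0000 / 44.0000 = 0.386

0.386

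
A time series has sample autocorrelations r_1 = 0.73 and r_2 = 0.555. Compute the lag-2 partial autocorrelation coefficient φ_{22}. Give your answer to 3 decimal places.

φ_{22} = (r_2 − r_1²) / (1 − r_1²)
r_1² = (0.73)² = 0.5329
Numerator = 0.555 − 0.5329 = 0.0221; denominator = 1 − 0.5329 = 0.4671
φ_{22} = 0.0221 / 0.4671 = 0.047

0.047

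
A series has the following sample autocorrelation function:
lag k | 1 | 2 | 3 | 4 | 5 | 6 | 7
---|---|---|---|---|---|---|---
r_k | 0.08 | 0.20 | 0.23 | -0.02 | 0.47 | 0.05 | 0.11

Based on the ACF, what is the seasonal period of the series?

The largest autocorrelation is r_5 = 0.47; the remaining lags stay at or below 0.23.
The dominant spike at lag 5 indicates a seasonal period of 5.

5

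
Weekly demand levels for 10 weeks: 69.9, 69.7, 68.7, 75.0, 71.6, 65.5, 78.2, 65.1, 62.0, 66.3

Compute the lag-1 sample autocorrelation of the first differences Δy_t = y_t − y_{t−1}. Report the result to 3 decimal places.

-0.505

First differences Δy: -0.2, -1.0, 6.3, -3.4, -6.1, 12.7, -13.1, -3.1, 4.3
Mean of differences = -0.4000
Numerator Σ(Δy_t−Δȳ)(Δy_{t+1}−Δȳ) = -226.5800
Denominator Σ(Δy_t−Δȳ)² = 449.0600
r_1(Δy) = -226.5800 / 449.0600 = -0.505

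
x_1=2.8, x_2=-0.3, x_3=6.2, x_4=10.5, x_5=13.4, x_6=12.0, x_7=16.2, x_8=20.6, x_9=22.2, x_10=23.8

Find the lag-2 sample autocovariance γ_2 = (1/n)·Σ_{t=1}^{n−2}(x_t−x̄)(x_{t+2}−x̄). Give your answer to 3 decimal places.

Mean x̄ = (2.8 − 0.3 + 6.2 + 10.5 + 13.4 + 12.0 + 16.2 + 20.6 + 22.2 + 23.8)/10 = 12.7400
Σ_{t=1}^{8}(x_t−x̄)(x_{t+2}−x̄) = 207.6888
γ_2 = 207.6888 / 10 = 20.769

20.769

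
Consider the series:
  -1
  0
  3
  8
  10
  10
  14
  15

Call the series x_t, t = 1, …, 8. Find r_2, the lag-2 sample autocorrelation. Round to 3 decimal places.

Mean x̄ = (-1 + 0 + 3 + 8 + 10 + 10 + 14 + 15)/8 = 7.3750
Deviations from mean: -8.3750, -7.3750, -4.3750, 0.6250, 2.6250, 2.6250, 6.6250, 7.6250
Numerator Σ_{t=1}^{6}(x_t−x̄)(x_{t+2}−x̄) = 59.5938
Denominator Σ(x_t−x̄)² = 259.8750
r_2 = 59.5938 / 259.8750 = 0.229

0.229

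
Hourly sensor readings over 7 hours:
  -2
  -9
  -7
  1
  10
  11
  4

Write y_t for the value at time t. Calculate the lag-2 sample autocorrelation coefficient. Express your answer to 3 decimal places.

Mean ȳ = (-2 − 9 − 7 + 1 + 10 + 11 + 4)/7 = 1.1429
Numerator Σ_{t=1}^{5}(y_t−ȳ)(y_{t+2}−ȳ) = -21.1837
Denominator Σ(y_t−ȳ)² = 362.8571
r_2 = -21.1837 / 362.8571 = -0.058

-0.058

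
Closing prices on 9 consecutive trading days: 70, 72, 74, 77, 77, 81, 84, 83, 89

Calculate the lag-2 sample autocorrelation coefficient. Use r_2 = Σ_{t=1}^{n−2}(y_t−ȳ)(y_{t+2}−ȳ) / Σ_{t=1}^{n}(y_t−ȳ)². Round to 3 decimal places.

0.365

Mean ȳ = (70 + 72 + 74 + 77 + 77 + 81 + 84 + 83 + 89)/9 = 78.5556
Σ(y_t−ȳ)(y_{t+2}−ȳ) = (38.9753) + (10.1975) + (7.0864) + (-3.8025) + (-8.4691) + (10.8642) + (56.8642) = 111.7160
Denominator Σ(y_t−ȳ)² = 306.2222
r_2 = 111.7160 / 306.2222 = 0.365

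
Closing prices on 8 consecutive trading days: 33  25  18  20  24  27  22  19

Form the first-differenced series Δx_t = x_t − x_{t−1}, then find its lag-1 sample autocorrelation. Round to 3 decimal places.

0.351

First differences Δx: -8, -7, 2, 4, 3, -5, -3
Mean of differences = -2.0000
Numerator Σ(Δx_t−Δx̄)(Δx_{t+1}−Δx̄) = 52.0000
Denominator Σ(Δx_t−Δx̄)² = 148.0000
r_1(Δx) = 52.0000 / 148.0000 = 0.351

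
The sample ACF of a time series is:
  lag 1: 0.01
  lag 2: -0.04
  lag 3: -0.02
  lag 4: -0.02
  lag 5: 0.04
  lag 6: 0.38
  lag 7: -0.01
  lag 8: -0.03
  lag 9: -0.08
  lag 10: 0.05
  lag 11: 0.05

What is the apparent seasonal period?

6

The largest autocorrelation is r_6 = 0.38; the remaining lags stay at or below 0.05.
The dominant spike at lag 6 indicates a seasonal period of 6.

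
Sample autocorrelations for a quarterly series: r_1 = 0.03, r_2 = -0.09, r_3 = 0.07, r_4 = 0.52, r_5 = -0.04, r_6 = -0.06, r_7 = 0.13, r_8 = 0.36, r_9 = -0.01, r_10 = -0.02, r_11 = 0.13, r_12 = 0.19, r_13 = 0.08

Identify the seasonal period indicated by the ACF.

4

The largest autocorrelation is r_4 = 0.52, with weaker echoes at lags 8 (0.36) and 12 (0.19); the remaining lags stay at or below 0.13.
The dominant spike at lag 4 indicates a seasonal period of 4.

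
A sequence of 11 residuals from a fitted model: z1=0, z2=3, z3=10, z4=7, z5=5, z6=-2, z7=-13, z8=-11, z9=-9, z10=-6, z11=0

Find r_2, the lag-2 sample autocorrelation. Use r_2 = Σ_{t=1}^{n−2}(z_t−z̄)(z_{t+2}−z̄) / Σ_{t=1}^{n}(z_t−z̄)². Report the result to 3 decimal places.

Mean z̄ = (0 + 3 + 10 + 7 + 5 − 2 − 13 − 11 − 9 − 6 + 0)/11 = -1.4545
Numerator Σ_{t=1}^{9}(z_t−z̄)(z_{t+2}−z̄) = 173.8595
Denominator Σ(z_t−z̄)² = 570.7273
r_2 = 173.8595 / 570.7273 = 0.305

0.305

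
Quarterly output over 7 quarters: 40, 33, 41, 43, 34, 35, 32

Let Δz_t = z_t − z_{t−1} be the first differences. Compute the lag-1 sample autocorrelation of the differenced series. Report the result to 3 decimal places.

First differences Δz: -7, 8, 2, -9, 1, -3
Mean of differences = -1.3333
Numerator Σ(Δz_t−Δz̄)(Δz_{t+1}−Δz̄) = -69.1111
Denominator Σ(Δz_t−Δz̄)² = 197.3333
r_1(Δz) = -69.1111 / 197.3333 = -0.350

-0.350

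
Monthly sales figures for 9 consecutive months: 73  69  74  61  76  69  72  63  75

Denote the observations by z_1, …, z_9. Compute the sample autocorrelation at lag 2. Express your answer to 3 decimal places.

Mean z̄ = (73 + 69 + 74 + 61 + 76 + 69 + 72 + 63 + 75)/9 = 70.2222
Σ(z_t−z̄)(z_{t+2}−z̄) = (10.4938) + (11.2716) + (21.8272) + (11.2716) + (10.2716) + (8.8272) + (8.4938) = 82.4568
Denominator Σ(z_t−z̄)² = 221.5556
r_2 = 82.4568 / 221.5556 = 0.372

0.372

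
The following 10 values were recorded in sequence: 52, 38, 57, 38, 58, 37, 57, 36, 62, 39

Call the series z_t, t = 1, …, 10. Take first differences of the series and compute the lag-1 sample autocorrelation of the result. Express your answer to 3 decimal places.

First differences Δz: -14, 19, -19, 20, -21, 20, -21, 26, -23
Mean of differences = -1.4444
Numerator Σ(Δz_t−Δz̄)(Δz_{t+1}−Δz̄) = -3378.4198
Denominator Σ(Δz_t−Δz̄)² = 3786.2222
r_1(Δz) = -3378.4198 / 3786.2222 = -0.892

-0.892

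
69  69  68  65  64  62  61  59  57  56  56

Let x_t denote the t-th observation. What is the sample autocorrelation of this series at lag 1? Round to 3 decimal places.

Mean x̄ = (69 + 69 + 68 + 65 + 64 + 62 + 61 + 59 + 57 + 56 + 56)/11 = 62.3636
Numerator Σ_{t=1}^{10}(x_t−x̄)(x_{t+1}−x̄) = 197.7769
Denominator Σ(x_t−x̄)² = 252.5455
r_1 = 197.7769 / 252.5455 = 0.783

0.783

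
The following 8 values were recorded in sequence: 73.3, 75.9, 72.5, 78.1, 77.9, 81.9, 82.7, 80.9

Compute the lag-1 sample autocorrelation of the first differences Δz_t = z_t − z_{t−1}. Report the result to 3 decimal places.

First differences Δz: 2.6, -3.4, 5.6, -0.2, 4.0, 0.8, -1.8
Mean of differences = 1.0857
Numerator Σ(Δz_t−Δz̄)(Δz_{t+1}−Δz̄) = -36.6016
Denominator Σ(Δz_t−Δz̄)² = 61.3486
r_1(Δz) = -36.6016 / 61.3486 = -0.597

-0.597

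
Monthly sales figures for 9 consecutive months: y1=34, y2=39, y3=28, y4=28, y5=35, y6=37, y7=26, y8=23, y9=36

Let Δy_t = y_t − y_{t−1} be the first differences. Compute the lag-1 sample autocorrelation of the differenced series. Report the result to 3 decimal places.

First differences Δy: 5, -11, 0, 7, 2, -11, -3, 13
Mean of differences = 0.2500
Numerator Σ(Δy_t−Δȳ)(Δy_{t+1}−Δȳ) = -65.0625
Denominator Σ(Δy_t−Δȳ)² = 497.5000
r_1(Δy) = -65.0625 / 497.5000 = -0.131

-0.131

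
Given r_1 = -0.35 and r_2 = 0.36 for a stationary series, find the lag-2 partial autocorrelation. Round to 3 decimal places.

φ_{22} = (r_2 − r_1²) / (1 − r_1²)
r_1² = (-0.35)² = 0.1225
Numerator = 0.36 − 0.1225 = 0.2375; denominator = 1 − 0.1225 = 0.8775
φ_{22} = 0.2375 / 0.8775 = 0.271

0.271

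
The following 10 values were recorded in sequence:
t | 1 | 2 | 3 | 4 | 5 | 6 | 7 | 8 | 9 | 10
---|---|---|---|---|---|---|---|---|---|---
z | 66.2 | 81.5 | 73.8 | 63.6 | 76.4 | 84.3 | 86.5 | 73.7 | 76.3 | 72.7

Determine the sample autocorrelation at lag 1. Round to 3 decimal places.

Mean z̄ = (66.2 + 81.5 + 73.8 + 63.6 + 76.4 + 84.3 + 86.5 + 73.7 + 76.3 + 72.7)/10 = 75.5000
Numerator Σ_{t=1}^{9}(z_t−z̄)(z_{t+1}−z̄) = 24.7600
Denominator Σ(z_t−z̄)² = 477.9600
r_1 = 24.7600 / 477.9600 = 0.052

0.052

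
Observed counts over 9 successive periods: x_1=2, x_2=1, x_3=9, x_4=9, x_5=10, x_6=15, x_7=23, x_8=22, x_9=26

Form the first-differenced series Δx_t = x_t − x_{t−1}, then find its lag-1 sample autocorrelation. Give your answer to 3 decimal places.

-0.470

First differences Δx: -1, 8, 0, 1, 5, 8, -1, 4
Mean of differences = 3.0000
Numerator Σ(Δx_t−Δx̄)(Δx_{t+1}−Δx̄) = -47.0000
Denominator Σ(Δx_t−Δx̄)² = 100.0000
r_1(Δx) = -47.0000 / 100.0000 = -0.470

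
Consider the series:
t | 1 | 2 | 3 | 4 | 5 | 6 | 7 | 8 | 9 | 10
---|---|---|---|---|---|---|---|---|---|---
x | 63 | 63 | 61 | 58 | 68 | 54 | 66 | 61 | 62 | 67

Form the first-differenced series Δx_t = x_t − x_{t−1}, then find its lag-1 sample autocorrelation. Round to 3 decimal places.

First differences Δx: 0, -2, -3, 10, -14, 12, -5, 1, 5
Mean of differences = 0.4444
Numerator Σ(Δx_t−Δx̄)(Δx_{t+1}−Δx̄) = -391.7531
Denominator Σ(Δx_t−Δx̄)² = 502.2222
r_1(Δx) = -391.7531 / 502.2222 = -0.780

-0.780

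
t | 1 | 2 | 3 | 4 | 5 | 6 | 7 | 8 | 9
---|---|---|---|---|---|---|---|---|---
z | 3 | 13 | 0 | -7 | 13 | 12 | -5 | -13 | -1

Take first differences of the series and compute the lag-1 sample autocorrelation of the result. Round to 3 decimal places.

First differences Δz: 10, -13, -7, 20, -1, -17, -8, 12
Mean of differences = -0.5000
Numerator Σ(Δz_t−Δz̄)(Δz_{t+1}−Δz̄) = -155.2500
Denominator Σ(Δz_t−Δz̄)² = 1214.0000
r_1(Δz) = -155.2500 / 1214.0000 = -0.128

-0.128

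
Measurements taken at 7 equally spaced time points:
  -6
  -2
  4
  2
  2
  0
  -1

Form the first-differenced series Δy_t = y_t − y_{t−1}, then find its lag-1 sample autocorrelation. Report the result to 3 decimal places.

0.205

First differences Δy: 4, 6, -2, 0, -2, -1
Mean of differences = 0.8333
Numerator Σ(Δy_t−Δȳ)(Δy_{t+1}−Δȳ) = 11.6389
Denominator Σ(Δy_t−Δȳ)² = 56.8333
r_1(Δy) = 11.6389 / 56.8333 = 0.205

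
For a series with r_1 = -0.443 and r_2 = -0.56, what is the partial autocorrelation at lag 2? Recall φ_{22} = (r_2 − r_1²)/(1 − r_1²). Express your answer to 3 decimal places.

-0.941

φ_{22} = (r_2 − r_1²) / (1 − r_1²)
r_1² = (-0.443)² = 0.196249
Numerator = -0.56 − 0.1962 = -0.7562; denominator = 1 − 0.1962 = 0.8038
φ_{22} = -0.7562 / 0.8038 = -0.941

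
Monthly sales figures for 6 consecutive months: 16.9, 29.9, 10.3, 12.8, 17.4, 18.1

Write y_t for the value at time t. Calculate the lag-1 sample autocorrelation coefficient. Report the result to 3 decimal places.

-0.274

Mean ȳ = (16.9 + 29.9 + 10.3 + 12.8 + 17.4 + 18.1)/6 = 17.5667
Deviations from mean: -0.6667, 12.3333, -7.2667, -4.7667, -0.1667, 0.5333
Σ(y_t−ȳ)(y_{t+1}−ȳ) = (-8.2222) + (-89.6222) + (34.6378) + (0.7944) + (-0.0889) = -62.5011
Denominator Σ(y_t−ȳ)² = 228.3933
r_1 = -62.5011 / 228.3933 = -0.274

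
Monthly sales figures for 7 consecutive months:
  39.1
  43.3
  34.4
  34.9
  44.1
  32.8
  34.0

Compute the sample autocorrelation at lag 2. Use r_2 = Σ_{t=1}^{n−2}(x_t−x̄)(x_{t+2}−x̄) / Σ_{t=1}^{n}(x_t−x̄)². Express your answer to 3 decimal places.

-0.394

Mean x̄ = (39.1 + 43.3 + 34.4 + 34.9 + 44.1 + 32.8 + 34.0)/7 = 37.5143
Numerator Σ_{t=1}^{5}(x_t−x̄)(x_{t+2}−x̄) = -51.3933
Denominator Σ(x_t−x̄)² = 130.4686
r_2 = -51.3933 / 130.4686 = -0.394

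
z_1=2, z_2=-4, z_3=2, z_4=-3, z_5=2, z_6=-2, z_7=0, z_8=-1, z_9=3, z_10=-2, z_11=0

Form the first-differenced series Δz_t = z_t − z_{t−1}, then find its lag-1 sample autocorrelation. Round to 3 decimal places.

-0.824

First differences Δz: -6, 6, -5, 5, -4, 2, -1, 4, -5, 2
Mean of differences = -0.2000
Numerator Σ(Δz_t−Δz̄)(Δz_{t+1}−Δz̄) = -154.6400
Denominator Σ(Δz_t−Δz̄)² = 187.6000
r_1(Δz) = -154.6400 / 187.6000 = -0.824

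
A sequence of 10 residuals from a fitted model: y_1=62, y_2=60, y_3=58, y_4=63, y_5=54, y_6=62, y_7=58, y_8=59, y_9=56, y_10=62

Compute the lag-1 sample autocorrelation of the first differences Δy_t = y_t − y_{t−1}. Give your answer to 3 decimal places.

First differences Δy: -2, -2, 5, -9, 8, -4, 1, -3, 6
Mean of differences = 0.0000
Numerator Σ(Δy_t−Δȳ)(Δy_{t+1}−Δȳ) = -180.0000
Denominator Σ(Δy_t−Δȳ)² = 240.0000
r_1(Δy) = -180.0000 / 240.0000 = -0.750

-0.750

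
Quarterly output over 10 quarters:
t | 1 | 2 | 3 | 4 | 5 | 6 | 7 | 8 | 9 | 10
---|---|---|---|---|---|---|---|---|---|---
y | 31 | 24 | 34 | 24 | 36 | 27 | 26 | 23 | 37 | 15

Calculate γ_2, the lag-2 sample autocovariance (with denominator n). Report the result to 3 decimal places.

12.242

Mean ȳ = (31 + 24 + 34 + 24 + 36 + 27 + 26 + 23 + 37 + 15)/10 = 27.7000
Σ_{t=1}^{8}(y_t−ȳ)(y_{t+2}−ȳ) = 122.4200
γ_2 = 122.4200 / 10 = 12.242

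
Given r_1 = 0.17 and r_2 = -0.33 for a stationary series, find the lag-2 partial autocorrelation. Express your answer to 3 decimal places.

φ_{22} = (r_2 − r_1²) / (1 − r_1²)
r_1² = (0.17)² = 0.0289
Numerator = -0.33 − 0.0289 = -0.3589; denominator = 1 − 0.0289 = 0.9711
φ_{22} = -0.3589 / 0.9711 = -0.370

-0.370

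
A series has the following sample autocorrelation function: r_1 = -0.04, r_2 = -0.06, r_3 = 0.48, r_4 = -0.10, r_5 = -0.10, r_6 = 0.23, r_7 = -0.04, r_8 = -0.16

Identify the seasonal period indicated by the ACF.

The largest autocorrelation is r_3 = 0.48, with a weaker echo at lag 6 (0.23); the remaining lags stay at or below -0.04.
The dominant spike at lag 3 indicates a seasonal period of 3.

3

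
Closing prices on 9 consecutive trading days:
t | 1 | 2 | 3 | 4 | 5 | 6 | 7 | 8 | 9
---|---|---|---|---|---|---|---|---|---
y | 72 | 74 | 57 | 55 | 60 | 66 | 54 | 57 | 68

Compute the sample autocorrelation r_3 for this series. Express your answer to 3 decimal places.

-0.048

Mean ȳ = (72 + 74 + 57 + 55 + 60 + 66 + 54 + 57 + 68)/9 = 62.5556
Numerator Σ_{t=1}^{6}(y_t−ȳ)(y_{t+3}−ȳ) = -22.1481
Denominator Σ(y_t−ȳ)² = 460.2222
r_3 = -22.1481 / 460.2222 = -0.048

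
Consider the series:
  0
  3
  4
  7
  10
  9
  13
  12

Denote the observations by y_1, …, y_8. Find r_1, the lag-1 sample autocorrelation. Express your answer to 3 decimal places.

0.589

Mean ȳ = (0 + 3 + 4 + 7 + 10 + 9 + 13 + 12)/8 = 7.2500
Deviations from mean: -7.2500, -4.2500, -3.2500, -0.2500, 2.7500, 1.7500, 5.7500, 4.7500
Σ(y_t−ȳ)(y_{t+1}−ȳ) = (30.8125) + (13.8125) + (0.8125) + (-0.6875) + (4.8125) + (10.0625) + (27.3125) = 86.9375
Denominator Σ(y_t−ȳ)² = 147.5000
r_1 = 86.9375 / 147.5000 = 0.589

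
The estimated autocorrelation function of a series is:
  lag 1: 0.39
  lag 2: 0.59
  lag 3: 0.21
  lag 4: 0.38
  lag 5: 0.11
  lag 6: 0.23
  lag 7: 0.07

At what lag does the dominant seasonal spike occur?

The largest autocorrelation is r_2 = 0.59; the remaining lags stay at or below 0.39.
The dominant spike at lag 2 indicates a seasonal period of 2.

2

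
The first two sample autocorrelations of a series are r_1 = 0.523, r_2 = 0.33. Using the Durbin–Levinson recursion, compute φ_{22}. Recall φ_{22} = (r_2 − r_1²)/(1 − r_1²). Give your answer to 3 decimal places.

0.078

φ_{22} = (r_2 − r_1²) / (1 − r_1²)
r_1² = (0.523)² = 0.273529
Numerator = 0.33 − 0.2735 = 0.0565; denominator = 1 − 0.2735 = 0.7265
φ_{22} = 0.0565 / 0.7265 = 0.078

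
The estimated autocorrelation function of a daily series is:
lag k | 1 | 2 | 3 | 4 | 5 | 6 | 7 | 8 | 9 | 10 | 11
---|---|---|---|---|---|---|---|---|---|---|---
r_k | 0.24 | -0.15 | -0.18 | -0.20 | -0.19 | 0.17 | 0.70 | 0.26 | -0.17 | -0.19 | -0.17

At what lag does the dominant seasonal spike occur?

The largest autocorrelation is r_7 = 0.70; the remaining lags stay at or below 0.26.
The dominant spike at lag 7 indicates a seasonal period of 7.

7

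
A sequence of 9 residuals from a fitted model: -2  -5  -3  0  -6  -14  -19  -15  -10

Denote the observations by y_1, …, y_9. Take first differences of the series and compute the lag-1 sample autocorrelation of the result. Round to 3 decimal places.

First differences Δy: -3, 2, 3, -6, -8, -5, 4, 5
Mean of differences = -1.0000
Numerator Σ(Δy_t−Δȳ)(Δy_{t+1}−Δȳ) = 59.0000
Denominator Σ(Δy_t−Δȳ)² = 180.0000
r_1(Δy) = 59.0000 / 180.0000 = 0.328

0.328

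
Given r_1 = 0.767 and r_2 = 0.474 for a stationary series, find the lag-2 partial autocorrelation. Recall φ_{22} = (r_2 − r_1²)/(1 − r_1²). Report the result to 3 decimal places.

φ_{22} = (r_2 − r_1²) / (1 − r_1²)
r_1² = (0.767)² = 0.588289
Numerator = 0.474 − 0.5883 = -0.1143; denominator = 1 − 0.5883 = 0.4117
φ_{22} = -0.1143 / 0.4117 = -0.278

-0.278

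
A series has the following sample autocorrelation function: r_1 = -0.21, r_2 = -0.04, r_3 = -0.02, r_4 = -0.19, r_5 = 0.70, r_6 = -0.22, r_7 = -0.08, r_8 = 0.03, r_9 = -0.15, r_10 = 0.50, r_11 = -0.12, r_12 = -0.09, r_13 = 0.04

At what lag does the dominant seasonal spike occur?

5

The largest autocorrelation is r_5 = 0.70, with a weaker echo at lag 10 (0.50); the remaining lags stay at or below 0.04.
The dominant spike at lag 5 indicates a seasonal period of 5.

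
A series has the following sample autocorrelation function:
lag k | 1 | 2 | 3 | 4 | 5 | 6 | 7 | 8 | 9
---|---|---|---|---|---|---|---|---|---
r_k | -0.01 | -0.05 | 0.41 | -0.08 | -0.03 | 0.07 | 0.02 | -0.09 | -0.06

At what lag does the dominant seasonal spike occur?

3

The largest autocorrelation is r_3 = 0.41; the remaining lags stay at or below 0.07.
The dominant spike at lag 3 indicates a seasonal period of 3.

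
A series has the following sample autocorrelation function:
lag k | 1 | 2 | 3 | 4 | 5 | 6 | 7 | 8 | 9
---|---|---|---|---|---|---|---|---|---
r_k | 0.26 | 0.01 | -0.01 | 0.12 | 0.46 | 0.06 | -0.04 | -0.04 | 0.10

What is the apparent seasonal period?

The largest autocorrelation is r_5 = 0.46; the remaining lags stay at or below 0.26. The elevated value at lag 1 (0.26), dropping to 0.01 at lag 2, reflects decaying short-term dependence rather than seasonality.
The dominant spike at lag 5 indicates a seasonal period of 5.

5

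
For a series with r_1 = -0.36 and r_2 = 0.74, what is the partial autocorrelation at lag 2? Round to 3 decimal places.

0.701

φ_{22} = (r_2 − r_1²) / (1 − r_1²)
r_1² = (-0.36)² = 0.1296
Numerator = 0.74 − 0.1296 = 0.6104; denominator = 1 − 0.1296 = 0.8704
φ_{22} = 0.6104 / 0.8704 = 0.701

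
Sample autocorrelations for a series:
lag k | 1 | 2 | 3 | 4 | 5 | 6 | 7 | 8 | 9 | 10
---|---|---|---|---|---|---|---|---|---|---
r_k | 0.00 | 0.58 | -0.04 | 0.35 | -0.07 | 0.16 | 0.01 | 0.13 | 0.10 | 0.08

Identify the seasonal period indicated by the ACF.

The largest autocorrelation is r_2 = 0.58, with weaker echoes at lags 4 (0.35) and 6 (0.16); the remaining lags stay at or below 0.13.
The dominant spike at lag 2 indicates a seasonal period of 2.

2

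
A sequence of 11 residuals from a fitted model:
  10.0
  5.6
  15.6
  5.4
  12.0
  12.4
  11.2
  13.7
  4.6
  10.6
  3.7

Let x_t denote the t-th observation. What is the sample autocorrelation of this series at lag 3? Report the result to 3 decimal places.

Mean x̄ = (10.0 + 5.6 + 15.6 + 5.4 + 12.0 + 12.4 + 11.2 + 13.7 + 4.6 + 10.6 + 3.7)/11 = 9.5273
Numerator Σ_{t=1}^{8}(x_t−x̄)(x_{t+3}−x̄) = -27.4786
Denominator Σ(x_t−x̄)² = 163.5218
r_3 = -27.4786 / 163.5218 = -0.168

-0.168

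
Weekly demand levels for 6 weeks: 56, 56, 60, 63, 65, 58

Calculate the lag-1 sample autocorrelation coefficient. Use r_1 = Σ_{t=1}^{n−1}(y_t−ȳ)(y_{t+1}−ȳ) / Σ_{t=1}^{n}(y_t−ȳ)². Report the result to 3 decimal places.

Mean ȳ = (56 + 56 + 60 + 63 + 65 + 58)/6 = 59.6667
Deviations from mean: -3.6667, -3.6667, 0.3333, 3.3333, 5.3333, -1.6667
Numerator Σ_{t=1}^{5}(y_t−ȳ)(y_{t+1}−ȳ) = 22.2222
Denominator Σ(y_t−ȳ)² = 69.3333
r_1 = 22.2222 / 69.3333 = 0.321

0.321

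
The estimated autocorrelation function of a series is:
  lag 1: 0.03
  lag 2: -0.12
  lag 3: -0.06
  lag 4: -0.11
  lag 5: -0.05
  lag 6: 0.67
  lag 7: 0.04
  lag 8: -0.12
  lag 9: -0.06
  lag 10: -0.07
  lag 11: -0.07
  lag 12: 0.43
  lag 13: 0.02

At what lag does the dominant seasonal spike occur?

The largest autocorrelation is r_6 = 0.67, with a weaker echo at lag 12 (0.43); the remaining lags stay at or below 0.04.
The dominant spike at lag 6 indicates a seasonal period of 6.

6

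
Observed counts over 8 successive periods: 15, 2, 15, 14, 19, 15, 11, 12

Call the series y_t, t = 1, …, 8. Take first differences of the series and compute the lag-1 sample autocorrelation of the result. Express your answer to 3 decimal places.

First differences Δy: -13, 13, -1, 5, -4, -4, 1
Mean of differences = -0.4286
Numerator Σ(Δy_t−Δȳ)(Δy_{t+1}−Δȳ) = -191.3265
Denominator Σ(Δy_t−Δȳ)² = 395.7143
r_1(Δy) = -191.3265 / 395.7143 = -0.483

-0.483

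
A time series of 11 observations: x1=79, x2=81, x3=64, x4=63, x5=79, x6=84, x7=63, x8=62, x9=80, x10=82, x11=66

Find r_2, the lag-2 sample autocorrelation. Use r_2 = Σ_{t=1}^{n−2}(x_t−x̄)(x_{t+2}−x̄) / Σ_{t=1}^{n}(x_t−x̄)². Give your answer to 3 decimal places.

Mean x̄ = (79 + 81 + 64 + 63 + 79 + 84 + 63 + 62 + 80 + 82 + 66)/11 = 73.0000
Numerator Σ_{t=1}^{9}(x_t−x̄)(x_{t+2}−x̄) = -697.0000
Denominator Σ(x_t−x̄)² = 838.0000
r_2 = -697.0000 / 838.0000 = -0.832

-0.832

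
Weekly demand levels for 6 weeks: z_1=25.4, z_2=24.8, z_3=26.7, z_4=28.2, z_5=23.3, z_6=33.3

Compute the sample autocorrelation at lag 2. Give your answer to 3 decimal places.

Mean z̄ = (25.4 + 24.8 + 26.7 + 28.2 + 23.3 + 33.3)/6 = 26.9500
Deviations from mean: -1.5500, -2.1500, -0.2500, 1.2500, -3.6500, 6.3500
Σ(z_t−z̄)(z_{t+2}−z̄) = (0.3875) + (-2.6875) + (0.9125) + (7.9375) = 6.5500
Denominator Σ(z_t−z̄)² = 62.2950
r_2 = 6.5500 / 62.2950 = 0.105

0.105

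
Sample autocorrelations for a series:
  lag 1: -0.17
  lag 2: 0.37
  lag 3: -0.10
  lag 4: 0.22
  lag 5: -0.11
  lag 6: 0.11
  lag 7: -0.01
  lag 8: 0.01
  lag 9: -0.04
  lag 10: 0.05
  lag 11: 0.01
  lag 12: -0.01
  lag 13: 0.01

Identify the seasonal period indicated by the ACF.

The largest autocorrelation is r_2 = 0.37, with a weaker echo at lag 4 (0.22); the remaining lags stay at or below 0.11.
The dominant spike at lag 2 indicates a seasonal period of 2.

2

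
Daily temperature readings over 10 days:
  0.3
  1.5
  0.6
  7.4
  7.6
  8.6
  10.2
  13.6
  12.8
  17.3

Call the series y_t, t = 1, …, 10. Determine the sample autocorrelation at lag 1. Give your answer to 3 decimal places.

0.620

Mean ȳ = (0.3 + 1.5 + 0.6 + 7.4 + 7.6 + 8.6 + 10.2 + 13.6 + 12.8 + 17.3)/10 = 7.9900
Numerator Σ_{t=1}^{9}(y_t−ȳ)(y_{t+1}−ȳ) = 187.7329
Denominator Σ(y_t−ȳ)² = 302.9090
r_1 = 187.7329 / 302.9090 = 0.620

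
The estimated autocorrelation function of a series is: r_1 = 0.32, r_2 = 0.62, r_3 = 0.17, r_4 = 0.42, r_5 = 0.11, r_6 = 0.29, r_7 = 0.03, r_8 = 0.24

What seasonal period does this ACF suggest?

2

The largest autocorrelation is r_2 = 0.62, with a weaker echo at lag 4 (0.42); the remaining lags stay at or below 0.32.
The dominant spike at lag 2 indicates a seasonal period of 2.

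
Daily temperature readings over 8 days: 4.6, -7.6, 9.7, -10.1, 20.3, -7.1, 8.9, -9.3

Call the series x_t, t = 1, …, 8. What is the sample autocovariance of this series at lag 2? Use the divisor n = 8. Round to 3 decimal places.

Mean x̄ = (4.6 − 7.6 + 9.7 − 10.1 + 20.3 − 7.1 + 8.9 − 9.3)/8 = 1.1750
Deviations: 3.4250, -8.7750, 8.5250, -11.2750, 19.1250, -8.2750, 7.7250, -10.4750
Σ_{t=1}^{6}(x_t−x̄)(x_{t+2}−x̄) = 618.8988
γ_2 = 618.8988 / 8 = 77.362

77.362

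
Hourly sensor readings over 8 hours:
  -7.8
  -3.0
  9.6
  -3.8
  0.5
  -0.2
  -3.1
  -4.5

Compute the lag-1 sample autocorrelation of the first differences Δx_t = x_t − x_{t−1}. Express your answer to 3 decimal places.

-0.419

First differences Δx: 4.8, 12.6, -13.4, 4.3, -0.7, -2.9, -1.4
Mean of differences = 0.4714
Numerator Σ(Δx_t−Δx̄)(Δx_{t+1}−Δx̄) = -163.0751
Denominator Σ(Δx_t−Δx̄)² = 389.1543
r_1(Δx) = -163.0751 / 389.1543 = -0.419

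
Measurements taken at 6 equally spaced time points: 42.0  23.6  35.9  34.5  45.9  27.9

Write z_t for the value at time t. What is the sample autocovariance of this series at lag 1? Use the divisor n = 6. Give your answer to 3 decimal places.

Mean z̄ = (42.0 + 23.6 + 35.9 + 34.5 + 45.9 + 27.9)/6 = 34.9667
Deviations: 7.0333, -11.3667, 0.9333, -0.4667, 10.9333, -7.0667
Σ_{t=1}^{5}(z_t−z̄)(z_{t+1}−z̄) = -173.3544
γ_1 = -173.3544 / 6 = -28.892

-28.892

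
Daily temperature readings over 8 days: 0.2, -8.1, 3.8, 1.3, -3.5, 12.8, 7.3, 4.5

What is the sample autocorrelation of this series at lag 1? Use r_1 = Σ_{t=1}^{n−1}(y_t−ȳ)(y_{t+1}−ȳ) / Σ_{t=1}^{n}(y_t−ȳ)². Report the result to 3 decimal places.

0.045

Mean ȳ = (0.2 − 8.1 + 3.8 + 1.3 − 3.5 + 12.8 + 7.3 + 4.5)/8 = 2.2875
Deviations from mean: -2.0875, -10.3875, 1.5125, -0.9875, -5.7875, 10.5125, 5.0125, 2.2125
Σ(y_t−ȳ)(y_{t+1}−ȳ) = (21.6839) + (-15.7111) + (-1.4936) + (5.7152) + (-60.8411) + (52.6939) + (11.0902) = 13.1373
Denominator Σ(y_t−ȳ)² = 289.5488
r_1 = 13.1373 / 289.5488 = 0.045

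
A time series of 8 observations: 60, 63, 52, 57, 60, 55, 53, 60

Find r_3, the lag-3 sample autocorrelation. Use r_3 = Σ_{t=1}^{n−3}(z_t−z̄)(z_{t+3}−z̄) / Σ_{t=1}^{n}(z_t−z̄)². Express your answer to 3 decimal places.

0.328

Mean z̄ = (60 + 63 + 52 + 57 + 60 + 55 + 53 + 60)/8 = 57.5000
Deviations from mean: 2.5000, 5.5000, -5.5000, -0.5000, 2.5000, -2.5000, -4.5000, 2.5000
Numerator Σ_{t=1}^{5}(z_t−z̄)(z_{t+3}−z̄) = 34.7500
Denominator Σ(z_t−z̄)² = 106.0000
r_3 = 34.7500 / 106.0000 = 0.328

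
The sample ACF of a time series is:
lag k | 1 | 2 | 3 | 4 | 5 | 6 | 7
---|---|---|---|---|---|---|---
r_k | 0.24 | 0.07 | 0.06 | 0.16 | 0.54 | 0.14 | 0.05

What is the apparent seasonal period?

The largest autocorrelation is r_5 = 0.54; the remaining lags stay at or below 0.24. The elevated value at lag 1 (0.24), dropping to 0.07 at lag 2, reflects decaying short-term dependence rather than seasonality.
The dominant spike at lag 5 indicates a seasonal period of 5.

5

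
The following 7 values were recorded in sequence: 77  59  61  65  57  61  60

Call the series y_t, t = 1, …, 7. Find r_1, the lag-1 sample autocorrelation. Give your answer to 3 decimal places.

-0.178

Mean ȳ = (77 + 59 + 61 + 65 + 57 + 61 + 60)/7 = 62.8571
Deviations from mean: 14.1429, -3.8571, -1.8571, 2.1429, -5.8571, -1.8571, -2.8571
Numerator Σ_{t=1}^{6}(y_t−ȳ)(y_{t+1}−ȳ) = -47.7347
Denominator Σ(y_t−ȳ)² = 268.8571
r_1 = -47.7347 / 268.8571 = -0.178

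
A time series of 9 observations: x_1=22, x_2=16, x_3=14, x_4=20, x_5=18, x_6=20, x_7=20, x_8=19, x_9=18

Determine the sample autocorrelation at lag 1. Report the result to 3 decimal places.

-0.062

Mean x̄ = (22 + 16 + 14 + 20 + 18 + 20 + 20 + 19 + 18)/9 = 18.5556
Numerator Σ_{t=1}^{8}(x_t−x̄)(x_{t+1}−x̄) = -2.8642
Denominator Σ(x_t−x̄)² = 46.2222
r_1 = -2.8642 / 46.2222 = -0.062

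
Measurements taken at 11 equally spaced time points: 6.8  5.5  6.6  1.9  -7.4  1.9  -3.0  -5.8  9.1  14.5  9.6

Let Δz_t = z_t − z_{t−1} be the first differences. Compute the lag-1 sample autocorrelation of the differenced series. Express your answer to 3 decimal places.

First differences Δz: -1.3, 1.1, -4.7, -9.3, 9.3, -4.9, -2.8, 14.9, 5.4, -4.9
Mean of differences = 0.2800
Numerator Σ(Δz_t−Δz̄)(Δz_{t+1}−Δz̄) = -71.5484
Denominator Σ(Δz_t−Δz̄)² = 504.2160
r_1(Δz) = -71.5484 / 504.2160 = -0.142

-0.142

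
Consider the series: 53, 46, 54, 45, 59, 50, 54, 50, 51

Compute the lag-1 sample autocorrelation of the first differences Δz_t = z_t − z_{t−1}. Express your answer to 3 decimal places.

-0.864

First differences Δz: -7, 8, -9, 14, -9, 4, -4, 1
Mean of differences = -0.2500
Numerator Σ(Δz_t−Δz̄)(Δz_{t+1}−Δz̄) = -435.0625
Denominator Σ(Δz_t−Δz̄)² = 503.5000
r_1(Δz) = -435.0625 / 503.5000 = -0.864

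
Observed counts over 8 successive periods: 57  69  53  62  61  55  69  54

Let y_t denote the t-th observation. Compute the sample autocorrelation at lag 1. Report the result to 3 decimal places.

Mean ȳ = (57 + 69 + 53 + 62 + 61 + 55 + 69 + 54)/8 = 60.0000
Deviations from mean: -3.0000, 9.0000, -7.0000, 2.0000, 1.0000, -5.0000, 9.0000, -6.0000
Σ(y_t−ȳ)(y_{t+1}−ȳ) = (-27.0000) + (-63.0000) + (-14.0000) + (2.0000) + (-5.0000) + (-45.0000) + (-54.0000) = -206.0000
Denominator Σ(y_t−ȳ)² = 286.0000
r_1 = -206.0000 / 286.0000 = -0.720

-0.720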